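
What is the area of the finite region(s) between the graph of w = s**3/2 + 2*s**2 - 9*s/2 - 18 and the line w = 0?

1741/24

The curve meets the s-axis where s**3/2 + 2*s**2 - 9*s/2 - 18 = 0, i.e. (s - 3)*(s + 3)*(s + 4)/2 = 0, at s = -4, -3, 3.
On [-4, -3] the curve lies above the axis; ∫[-4,-3] (s**3/2 + 2*s**2 - 9*s/2 - 18) ds = 13/24, giving area 13/24.
On [-3, 3] the curve lies below the axis; ∫[-3,3] (s**3/2 + 2*s**2 - 9*s/2 - 18) ds = -72, giving area 72.
Total area = 13/24 + 72 = 1741/24.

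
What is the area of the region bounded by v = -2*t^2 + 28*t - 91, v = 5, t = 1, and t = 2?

176/3

On [1, 2], (-2*t^2 + 28*t - 91) - (5) = -2*t^2 + 28*t - 96 is ≤ 0 throughout, so the area is a single integral of |-2*t^2 + 28*t - 96|.
∫[1,2] (-2*t^2 + 28*t - 96) dt = -176/3; the area of that piece is 176/3.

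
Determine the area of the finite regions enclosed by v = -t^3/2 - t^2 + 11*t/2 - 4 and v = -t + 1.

Set the curves equal: -t^3/2 - t^2 + 11*t/2 - 4 = -t + 1, so -t^3/2 - t^2 + 13*t/2 - 5 = 0, which factors as -(t - 2)*(t - 1)*(t + 5)/2 = 0. The curves meet at t = -5, 1, 2.
On [-5, 1], v = -t + 1 is on top; that piece has area ∫[-5,1] (-(-t^3/2 - t^2 + 13*t/2 - 5)) dt = 72.
On [1, 2], v = -t^3/2 - t^2 + 11*t/2 - 4 is on top; that piece has area ∫[1,2] (-t^3/2 - t^2 + 13*t/2 - 5) dt = 13/24.
Total enclosed area = 72 + 13/24 = 1741/24.

1741/24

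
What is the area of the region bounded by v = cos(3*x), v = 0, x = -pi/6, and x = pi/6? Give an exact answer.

2/3

On [-pi/6, pi/6], (cos(3*x)) - (0) = cos(3*x) is ≥ 0 throughout, so the area is a single integral of |cos(3*x)|.
∫[-pi/6,pi/6] (cos(3*x)) dx = 2/3.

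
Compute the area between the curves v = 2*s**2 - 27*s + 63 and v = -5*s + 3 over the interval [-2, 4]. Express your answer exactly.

276

On [-2, 4], (2*s**2 - 27*s + 63) - (-5*s + 3) = 2*s**2 - 22*s + 60 is ≥ 0 throughout, so the area is a single integral of |2*s**2 - 22*s + 60|.
∫[-2,4] (2*s**2 - 22*s + 60) ds = 276.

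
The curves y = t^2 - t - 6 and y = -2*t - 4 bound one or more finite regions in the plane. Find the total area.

9/2

Set the curves equal: t^2 - t - 6 = -2*t - 4, so t^2 + t - 2 = 0, which factors as (t - 1)*(t + 2) = 0. The curves meet at t = -2, 1.
On [-2, 1], y = -2*t - 4 is on top; that piece has area ∫[-2,1] (-(t^2 + t - 2)) dt = 9/2.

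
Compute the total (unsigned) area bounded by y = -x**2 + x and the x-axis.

1/6

The curve meets the x-axis where -x**2 + x = 0, i.e. -x*(x - 1) = 0, at x = 0, 1.
On [0, 1] the curve lies above the axis; ∫[0,1] (-x**2 + x) dx = 1/6, giving area 1/6.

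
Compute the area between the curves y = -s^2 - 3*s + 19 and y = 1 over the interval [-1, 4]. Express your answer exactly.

111/2

The difference (-s^2 - 3*s + 19) - (1) = -s^2 - 3*s + 18 changes sign at s = 3 inside [-1, 4], so split the integral there.
∫[-1,3] (-s^2 - 3*s + 18) ds = 152/3.
∫[3,4] (-s^2 - 3*s + 18) ds = -29/6; the area of that piece is 29/6.
Total area = 152/3 + 29/6 = 111/2.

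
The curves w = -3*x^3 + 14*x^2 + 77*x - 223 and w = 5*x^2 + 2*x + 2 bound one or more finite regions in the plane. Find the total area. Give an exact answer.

Set the curves equal: -3*x^3 + 14*x^2 + 77*x - 223 = 5*x^2 + 2*x + 2, so -3*x^3 + 9*x^2 + 75*x - 225 = 0, which factors as -3*(x - 5)*(x - 3)*(x + 5) = 0. The curves meet at x = -5, 3, 5.
On [-5, 3], w = 5*x^2 + 2*x + 2 is on top; that piece has area ∫[-5,3] (-(-3*x^3 + 9*x^2 + 75*x - 225)) dx = 1536.
On [3, 5], w = -3*x^3 + 14*x^2 + 77*x - 223 is on top; that piece has area ∫[3,5] (-3*x^3 + 9*x^2 + 75*x - 225) dx = 36.
Total enclosed area = 1536 + 36 = 1572.

1572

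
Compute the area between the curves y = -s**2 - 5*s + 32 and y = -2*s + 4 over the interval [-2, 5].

791/6

The difference (-s**2 - 5*s + 32) - (-2*s + 4) = -s**2 - 3*s + 28 changes sign at s = 4 inside [-2, 5], so split the integral there.
∫[-2,4] (-s**2 - 3*s + 28) ds = 126.
∫[4,5] (-s**2 - 3*s + 28) ds = -35/6; the area of that piece is 35/6.
Total area = 126 + 35/6 = 791/6.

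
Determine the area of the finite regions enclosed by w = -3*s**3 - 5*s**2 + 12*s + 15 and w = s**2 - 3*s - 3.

Set the curves equal: -3*s**3 - 5*s**2 + 12*s + 15 = s**2 - 3*s - 3, so -3*s**3 - 6*s**2 + 15*s + 18 = 0, which factors as -3*(s - 2)*(s + 1)*(s + 3) = 0. The curves meet at s = -3, -1, 2.
On [-3, -1], w = s**2 - 3*s - 3 is on top; that piece has area ∫[-3,-1] (-(-3*s**3 - 6*s**2 + 15*s + 18)) ds = 16.
On [-1, 2], w = -3*s**3 - 5*s**2 + 12*s + 15 is on top; that piece has area ∫[-1,2] (-3*s**3 - 6*s**2 + 15*s + 18) ds = 189/4.
Total enclosed area = 16 + 189/4 = 253/4.

253/4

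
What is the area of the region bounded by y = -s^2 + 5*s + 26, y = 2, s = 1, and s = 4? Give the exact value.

177/2

On [1, 4], (-s^2 + 5*s + 26) - (2) = -s^2 + 5*s + 24 is ≥ 0 throughout, so the area is a single integral of |-s^2 + 5*s + 24|.
∫[1,4] (-s^2 + 5*s + 24) ds = 177/2.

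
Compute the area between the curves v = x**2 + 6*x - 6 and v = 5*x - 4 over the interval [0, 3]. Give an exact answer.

The difference (x**2 + 6*x - 6) - (5*x - 4) = x**2 + x - 2 changes sign at x = 1 inside [0, 3], so split the integral there.
∫[0,1] (x**2 + x - 2) dx = -7/6; the area of that piece is 7/6.
∫[1,3] (x**2 + x - 2) dx = 26/3.
Total area = 7/6 + 26/3 = 59/6.

59/6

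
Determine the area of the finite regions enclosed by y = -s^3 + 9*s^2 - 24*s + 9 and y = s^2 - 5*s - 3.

37/12

Set the curves equal: -s^3 + 9*s^2 - 24*s + 9 = s^2 - 5*s - 3, so -s^3 + 8*s^2 - 19*s + 12 = 0, which factors as -(s - 4)*(s - 3)*(s - 1) = 0. The curves meet at s = 1, 3, 4.
On [1, 3], y = s^2 - 5*s - 3 is on top; that piece has area ∫[1,3] (-(-s^3 + 8*s^2 - 19*s + 12)) ds = 8/3.
On [3, 4], y = -s^3 + 9*s^2 - 24*s + 9 is on top; that piece has area ∫[3,4] (-s^3 + 8*s^2 - 19*s + 12) ds = 5/12.
Total enclosed area = 8/3 + 5/12 = 37/12.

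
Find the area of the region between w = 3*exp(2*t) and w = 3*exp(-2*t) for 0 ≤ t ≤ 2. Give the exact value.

-3 + 3*exp(-4)/2 + 3*exp(4)/2

On [0, 2], (3*exp(2*t)) - (3*exp(-2*t)) = 3*exp(2*t) - 3*exp(-2*t) is ≥ 0 throughout, so the area is a single integral of |3*exp(2*t) - 3*exp(-2*t)|.
∫[0,2] (3*exp(2*t) - 3*exp(-2*t)) dt = -3 + 3*exp(-4)/2 + 3*exp(4)/2.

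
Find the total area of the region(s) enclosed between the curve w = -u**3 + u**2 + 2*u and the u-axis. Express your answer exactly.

The curve meets the u-axis where -u**3 + u**2 + 2*u = 0, i.e. -u*(u - 2)*(u + 1) = 0, at u = -1, 0, 2.
On [-1, 0] the curve lies below the axis; ∫[-1,0] (-u**3 + u**2 + 2*u) du = -5/12, giving area 5/12.
On [0, 2] the curve lies above the axis; ∫[0,2] (-u**3 + u**2 + 2*u) du = 8/3, giving area 8/3.
Total area = 5/12 + 8/3 = 37/12.

37/12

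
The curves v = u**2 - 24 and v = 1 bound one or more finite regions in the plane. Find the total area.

500/3

Set the curves equal: u**2 - 24 = 1, so u**2 - 25 = 0, which factors as (u - 5)*(u + 5) = 0. The curves meet at u = -5, 5.
On [-5, 5], v = 1 is on top; that piece has area ∫[-5,5] (-(u**2 - 25)) du = 500/3.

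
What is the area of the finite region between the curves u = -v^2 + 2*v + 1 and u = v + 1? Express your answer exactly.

1/6

Both boundary curves give u as a function of v, so integrate with respect to v. Setting them equal: -v^2 + v = 0, i.e. -v*(v - 1) = 0, so they meet at v = 0, 1.
For v in [0, 1], u = -v^2 + 2*v + 1 is on the right; area = ∫[0,1] (-v^2 + v) dv = 1/6.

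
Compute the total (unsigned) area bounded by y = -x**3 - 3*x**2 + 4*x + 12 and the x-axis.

The curve meets the x-axis where -x**3 - 3*x**2 + 4*x + 12 = 0, i.e. -(x - 2)*(x + 2)*(x + 3) = 0, at x = -3, -2, 2.
On [-3, -2] the curve lies below the axis; ∫[-3,-2] (-x**3 - 3*x**2 + 4*x + 12) dx = -3/4, giving area 3/4.
On [-2, 2] the curve lies above the axis; ∫[-2,2] (-x**3 - 3*x**2 + 4*x + 12) dx = 32, giving area 32.
Total area = 3/4 + 32 = 131/4.

131/4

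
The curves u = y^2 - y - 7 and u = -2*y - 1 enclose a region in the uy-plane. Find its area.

125/6

Both boundary curves give u as a function of y, so integrate with respect to y. Setting them equal: y^2 + y - 6 = 0, i.e. (y - 2)*(y + 3) = 0, so they meet at y = -3, 2.
For y in [-3, 2], u = y^2 - y - 7 is on the left; area = ∫[-3,2] (-(y^2 + y - 6)) dy = 125/6.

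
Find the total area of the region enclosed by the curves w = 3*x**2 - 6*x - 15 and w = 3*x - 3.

125/2

Set the curves equal: 3*x**2 - 6*x - 15 = 3*x - 3, so 3*x**2 - 9*x - 12 = 0, which factors as 3*(x - 4)*(x + 1) = 0. The curves meet at x = -1, 4.
On [-1, 4], w = 3*x - 3 is on top; that piece has area ∫[-1,4] (-(3*x**2 - 9*x - 12)) dx = 125/2.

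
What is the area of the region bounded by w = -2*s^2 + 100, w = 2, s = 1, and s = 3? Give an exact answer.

536/3

On [1, 3], (-2*s^2 + 100) - (2) = -2*s^2 + 98 is ≥ 0 throughout, so the area is a single integral of |-2*s^2 + 98|.
∫[1,3] (-2*s^2 + 98) ds = 536/3.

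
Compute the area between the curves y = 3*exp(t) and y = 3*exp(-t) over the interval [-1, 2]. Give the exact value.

The difference (3*exp(t)) - (3*exp(-t)) = 3*exp(t) - 3*exp(-t) changes sign at t = 0 inside [-1, 2], so split the integral there.
∫[-1,0] (3*exp(t) - 3*exp(-t)) dt = -3*exp(1) - 3*exp(-1) + 6; the area of that piece is -6 + 3*exp(-1) + 3*exp(1).
∫[0,2] (3*exp(t) - 3*exp(-t)) dt = -6 + 3*exp(-2) + 3*exp(2).
Total area = (-6 + 3*exp(-1) + 3*exp(1)) + (-6 + 3*exp(-2) + 3*exp(2)) = -12 + 3*exp(-2) + 3*exp(-1) + 3*exp(1) + 3*exp(2).

-12 + 3*exp(-2) + 3*exp(-1) + 3*exp(1) + 3*exp(2)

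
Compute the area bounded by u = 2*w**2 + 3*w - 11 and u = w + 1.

125/3

Both boundary curves give u as a function of w, so integrate with respect to w. Setting them equal: 2*w**2 + 2*w - 12 = 0, i.e. 2*(w - 2)*(w + 3) = 0, so they meet at w = -3, 2.
For w in [-3, 2], u = 2*w**2 + 3*w - 11 is on the left; area = ∫[-3,2] (-(2*w**2 + 2*w - 12)) dw = 125/3.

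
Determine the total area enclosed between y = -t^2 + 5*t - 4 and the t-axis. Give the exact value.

The curve meets the t-axis where -t^2 + 5*t - 4 = 0, i.e. -(t - 4)*(t - 1) = 0, at t = 1, 4.
On [1, 4] the curve lies above the axis; ∫[1,4] (-t^2 + 5*t - 4) dt = 9/2, giving area 9/2.

9/2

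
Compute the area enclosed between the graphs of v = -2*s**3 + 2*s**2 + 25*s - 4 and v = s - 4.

937/6

Set the curves equal: -2*s**3 + 2*s**2 + 25*s - 4 = s - 4, so -2*s**3 + 2*s**2 + 24*s = 0, which factors as -2*s*(s - 4)*(s + 3) = 0. The curves meet at s = -3, 0, 4.
On [-3, 0], v = s - 4 is on top; that piece has area ∫[-3,0] (-(-2*s**3 + 2*s**2 + 24*s)) ds = 99/2.
On [0, 4], v = -2*s**3 + 2*s**2 + 25*s - 4 is on top; that piece has area ∫[0,4] (-2*s**3 + 2*s**2 + 24*s) ds = 320/3.
Total enclosed area = 99/2 + 320/3 = 937/6.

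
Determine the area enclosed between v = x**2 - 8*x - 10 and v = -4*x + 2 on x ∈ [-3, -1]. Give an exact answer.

8

The difference (x**2 - 8*x - 10) - (-4*x + 2) = x**2 - 4*x - 12 changes sign at x = -2 inside [-3, -1], so split the integral there.
∫[-3,-2] (x**2 - 4*x - 12) dx = 13/3.
∫[-2,-1] (x**2 - 4*x - 12) dx = -11/3; the area of that piece is 11/3.
Total area = 13/3 + 11/3 = 8.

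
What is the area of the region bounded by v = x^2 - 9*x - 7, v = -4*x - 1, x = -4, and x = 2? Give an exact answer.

63

The difference (x^2 - 9*x - 7) - (-4*x - 1) = x^2 - 5*x - 6 changes sign at x = -1 inside [-4, 2], so split the integral there.
∫[-4,-1] (x^2 - 5*x - 6) dx = 81/2.
∫[-1,2] (x^2 - 5*x - 6) dx = -45/2; the area of that piece is 45/2.
Total area = 81/2 + 45/2 = 63.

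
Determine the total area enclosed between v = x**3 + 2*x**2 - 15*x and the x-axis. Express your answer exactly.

863/6

The curve meets the x-axis where x**3 + 2*x**2 - 15*x = 0, i.e. x*(x - 3)*(x + 5) = 0, at x = -5, 0, 3.
On [-5, 0] the curve lies above the axis; ∫[-5,0] (x**3 + 2*x**2 - 15*x) dx = 1375/12, giving area 1375/12.
On [0, 3] the curve lies below the axis; ∫[0,3] (x**3 + 2*x**2 - 15*x) dx = -117/4, giving area 117/4.
Total area = 1375/12 + 117/4 = 863/6.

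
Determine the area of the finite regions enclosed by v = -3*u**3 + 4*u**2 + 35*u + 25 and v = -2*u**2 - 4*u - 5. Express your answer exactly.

1741/4

Set the curves equal: -3*u**3 + 4*u**2 + 35*u + 25 = -2*u**2 - 4*u - 5, so -3*u**3 + 6*u**2 + 39*u + 30 = 0, which factors as -3*(u - 5)*(u + 1)*(u + 2) = 0. The curves meet at u = -2, -1, 5.
On [-2, -1], v = -2*u**2 - 4*u - 5 is on top; that piece has area ∫[-2,-1] (-(-3*u**3 + 6*u**2 + 39*u + 30)) du = 13/4.
On [-1, 5], v = -3*u**3 + 4*u**2 + 35*u + 25 is on top; that piece has area ∫[-1,5] (-3*u**3 + 6*u**2 + 39*u + 30) du = 432.
Total enclosed area = 13/4 + 432 = 1741/4.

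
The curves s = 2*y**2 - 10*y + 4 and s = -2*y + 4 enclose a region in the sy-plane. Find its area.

64/3

Both boundary curves give s as a function of y, so integrate with respect to y. Setting them equal: 2*y**2 - 8*y = 0, i.e. 2*y*(y - 4) = 0, so they meet at y = 0, 4.
For y in [0, 4], s = 2*y**2 - 10*y + 4 is on the left; area = ∫[0,4] (-(2*y**2 - 8*y)) dy = 64/3.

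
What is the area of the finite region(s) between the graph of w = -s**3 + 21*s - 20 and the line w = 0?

999/4

The curve meets the s-axis where -s**3 + 21*s - 20 = 0, i.e. -(s - 4)*(s - 1)*(s + 5) = 0, at s = -5, 1, 4.
On [-5, 1] the curve lies below the axis; ∫[-5,1] (-s**3 + 21*s - 20) ds = -216, giving area 216.
On [1, 4] the curve lies above the axis; ∫[1,4] (-s**3 + 21*s - 20) ds = 135/4, giving area 135/4.
Total area = 216 + 135/4 = 999/4.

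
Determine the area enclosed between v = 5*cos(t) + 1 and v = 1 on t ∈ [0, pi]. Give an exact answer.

10

The difference (5*cos(t) + 1) - (1) = 5*cos(t) changes sign at t = pi/2 inside [0, pi], so split the integral there.
∫[0,pi/2] (5*cos(t)) dt = 5.
∫[pi/2,pi] (5*cos(t)) dt = -5; the area of that piece is 5.
Total area = 5 + 5 = 10.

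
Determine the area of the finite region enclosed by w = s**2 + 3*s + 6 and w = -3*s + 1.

32/3

Set the curves equal: s**2 + 3*s + 6 = -3*s + 1, so s**2 + 6*s + 5 = 0, which factors as (s + 1)*(s + 5) = 0. The curves meet at s = -5, -1.
On [-5, -1], w = -3*s + 1 is on top; that piece has area ∫[-5,-1] (-(s**2 + 6*s + 5)) ds = 32/3.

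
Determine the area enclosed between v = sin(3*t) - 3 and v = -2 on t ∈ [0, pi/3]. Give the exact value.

On [0, pi/3], (sin(3*t) - 3) - (-2) = sin(3*t) - 1 is ≤ 0 throughout, so the area is a single integral of |sin(3*t) - 1|.
∫[0,pi/3] (sin(3*t) - 1) dt = 2/3 - pi/3; the area of that piece is -2/3 + pi/3.

-2/3 + pi/3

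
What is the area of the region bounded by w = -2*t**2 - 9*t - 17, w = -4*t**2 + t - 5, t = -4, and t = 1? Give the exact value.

The difference (-2*t**2 - 9*t - 17) - (-4*t**2 + t - 5) = 2*t**2 - 10*t - 12 changes sign at t = -1 inside [-4, 1], so split the integral there.
∫[-4,-1] (2*t**2 - 10*t - 12) dt = 81.
∫[-1,1] (2*t**2 - 10*t - 12) dt = -68/3; the area of that piece is 68/3.
Total area = 81 + 68/3 = 311/3.

311/3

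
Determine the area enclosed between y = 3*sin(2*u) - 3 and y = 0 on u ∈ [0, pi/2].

On [0, pi/2], (3*sin(2*u) - 3) - (0) = 3*sin(2*u) - 3 is ≤ 0 throughout, so the area is a single integral of |3*sin(2*u) - 3|.
∫[0,pi/2] (3*sin(2*u) - 3) du = 3 - 3*pi/2; the area of that piece is -3 + 3*pi/2.

-3 + 3*pi/2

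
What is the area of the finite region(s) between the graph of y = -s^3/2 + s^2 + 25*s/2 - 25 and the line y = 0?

2459/12

The curve meets the s-axis where -s^3/2 + s^2 + 25*s/2 - 25 = 0, i.e. -(s - 5)*(s - 2)*(s + 5)/2 = 0, at s = -5, 2, 5.
On [-5, 2] the curve lies below the axis; ∫[-5,2] (-s^3/2 + s^2 + 25*s/2 - 25) ds = -4459/24, giving area 4459/24.
On [2, 5] the curve lies above the axis; ∫[2,5] (-s^3/2 + s^2 + 25*s/2 - 25) ds = 153/8, giving area 153/8.
Total area = 4459/24 + 153/8 = 2459/12.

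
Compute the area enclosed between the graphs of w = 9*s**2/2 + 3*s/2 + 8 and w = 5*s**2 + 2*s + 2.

343/12

Set the curves equal: 9*s**2/2 + 3*s/2 + 8 = 5*s**2 + 2*s + 2, so -s**2/2 - s/2 + 6 = 0, which factors as -(s - 3)*(s + 4)/2 = 0. The curves meet at s = -4, 3.
On [-4, 3], w = 9*s**2/2 + 3*s/2 + 8 is on top; that piece has area ∫[-4,3] (-s**2/2 - s/2 + 6) ds = 343/12.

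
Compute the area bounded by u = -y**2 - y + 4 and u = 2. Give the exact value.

9/2

Both boundary curves give u as a function of y, so integrate with respect to y. Setting them equal: -y**2 - y + 2 = 0, i.e. -(y - 1)*(y + 2) = 0, so they meet at y = -2, 1.
For y in [-2, 1], u = -y**2 - y + 4 is on the right; area = ∫[-2,1] (-y**2 - y + 2) dy = 9/2.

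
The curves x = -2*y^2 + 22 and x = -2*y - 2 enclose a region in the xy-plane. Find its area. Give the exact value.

343/3

Both boundary curves give x as a function of y, so integrate with respect to y. Setting them equal: -2*y^2 + 2*y + 24 = 0, i.e. -2*(y - 4)*(y + 3) = 0, so they meet at y = -3, 4.
For y in [-3, 4], x = -2*y^2 + 22 is on the right; area = ∫[-3,4] (-2*y^2 + 2*y + 24) dy = 343/3.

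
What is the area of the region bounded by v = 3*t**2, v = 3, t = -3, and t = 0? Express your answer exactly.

22

The difference (3*t**2) - (3) = 3*t**2 - 3 changes sign at t = -1 inside [-3, 0], so split the integral there.
∫[-3,-1] (3*t**2 - 3) dt = 20.
∫[-1,0] (3*t**2 - 3) dt = -2; the area of that piece is 2.
Total area = 20 + 2 = 22.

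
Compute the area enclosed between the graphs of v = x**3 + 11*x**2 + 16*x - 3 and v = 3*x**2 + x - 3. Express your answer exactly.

253/12

Set the curves equal: x**3 + 11*x**2 + 16*x - 3 = 3*x**2 + x - 3, so x**3 + 8*x**2 + 15*x = 0, which factors as x*(x + 3)*(x + 5) = 0. The curves meet at x = -5, -3, 0.
On [-5, -3], v = x**3 + 11*x**2 + 16*x - 3 is on top; that piece has area ∫[-5,-3] (x**3 + 8*x**2 + 15*x) dx = 16/3.
On [-3, 0], v = 3*x**2 + x - 3 is on top; that piece has area ∫[-3,0] (-(x**3 + 8*x**2 + 15*x)) dx = 63/4.
Total enclosed area = 16/3 + 63/4 = 253/12.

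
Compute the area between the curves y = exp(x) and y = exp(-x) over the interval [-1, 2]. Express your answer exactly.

-4 + exp(-2) + exp(-1) + exp(1) + exp(2)

The difference (exp(x)) - (exp(-x)) = exp(x) - exp(-x) changes sign at x = 0 inside [-1, 2], so split the integral there.
∫[-1,0] (exp(x) - exp(-x)) dx = -exp(1) - exp(-1) + 2; the area of that piece is -2 + exp(-1) + exp(1).
∫[0,2] (exp(x) - exp(-x)) dx = -2 + exp(-2) + exp(2).
Total area = (-2 + exp(-1) + exp(1)) + (-2 + exp(-2) + exp(2)) = -4 + exp(-2) + exp(-1) + exp(1) + exp(2).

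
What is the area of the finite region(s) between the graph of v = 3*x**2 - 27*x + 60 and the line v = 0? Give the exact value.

1/2

The curve meets the x-axis where 3*x**2 - 27*x + 60 = 0, i.e. 3*(x - 5)*(x - 4) = 0, at x = 4, 5.
On [4, 5] the curve lies below the axis; ∫[4,5] (3*x**2 - 27*x + 60) dx = -1/2, giving area 1/2.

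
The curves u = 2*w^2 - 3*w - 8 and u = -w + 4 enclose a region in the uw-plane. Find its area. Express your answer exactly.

125/3

Both boundary curves give u as a function of w, so integrate with respect to w. Setting them equal: 2*w^2 - 2*w - 12 = 0, i.e. 2*(w - 3)*(w + 2) = 0, so they meet at w = -2, 3.
For w in [-2, 3], u = 2*w^2 - 3*w - 8 is on the left; area = ∫[-2,3] (-(2*w^2 - 2*w - 12)) dw = 125/3.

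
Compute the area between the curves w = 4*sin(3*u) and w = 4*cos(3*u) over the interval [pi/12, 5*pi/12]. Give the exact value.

8*sqrt(2)/3

On [pi/12, 5*pi/12], (4*sin(3*u)) - (4*cos(3*u)) = 4*sin(3*u) - 4*cos(3*u) is ≥ 0 throughout, so the area is a single integral of |4*sin(3*u) - 4*cos(3*u)|.
∫[pi/12,5*pi/12] (4*sin(3*u) - 4*cos(3*u)) du = 8*sqrt(2)/3.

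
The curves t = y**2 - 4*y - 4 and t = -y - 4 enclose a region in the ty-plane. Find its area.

9/2

Both boundary curves give t as a function of y, so integrate with respect to y. Setting them equal: y**2 - 3*y = 0, i.e. y*(y - 3) = 0, so they meet at y = 0, 3.
For y in [0, 3], t = y**2 - 4*y - 4 is on the left; area = ∫[0,3] (-(y**2 - 3*y)) dy = 9/2.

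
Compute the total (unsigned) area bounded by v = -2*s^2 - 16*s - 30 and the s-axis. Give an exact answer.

8/3

The curve meets the s-axis where -2*s^2 - 16*s - 30 = 0, i.e. -2*(s + 3)*(s + 5) = 0, at s = -5, -3.
On [-5, -3] the curve lies above the axis; ∫[-5,-3] (-2*s^2 - 16*s - 30) ds = 8/3, giving area 8/3.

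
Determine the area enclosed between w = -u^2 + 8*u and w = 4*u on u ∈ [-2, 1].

The difference (-u^2 + 8*u) - (4*u) = -u^2 + 4*u changes sign at u = 0 inside [-2, 1], so split the integral there.
∫[-2,0] (-u^2 + 4*u) du = -32/3; the area of that piece is 32/3.
∫[0,1] (-u^2 + 4*u) du = 5/3.
Total area = 32/3 + 5/3 = 37/3.

37/3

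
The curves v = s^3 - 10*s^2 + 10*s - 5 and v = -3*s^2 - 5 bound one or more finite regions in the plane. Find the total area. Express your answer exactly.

253/12

Set the curves equal: s^3 - 10*s^2 + 10*s - 5 = -3*s^2 - 5, so s^3 - 7*s^2 + 10*s = 0, which factors as s*(s - 5)*(s - 2) = 0. The curves meet at s = 0, 2, 5.
On [0, 2], v = s^3 - 10*s^2 + 10*s - 5 is on top; that piece has area ∫[0,2] (s^3 - 7*s^2 + 10*s) ds = 16/3.
On [2, 5], v = -3*s^2 - 5 is on top; that piece has area ∫[2,5] (-(s^3 - 7*s^2 + 10*s)) ds = 63/4.
Total enclosed area = 16/3 + 63/4 = 253/12.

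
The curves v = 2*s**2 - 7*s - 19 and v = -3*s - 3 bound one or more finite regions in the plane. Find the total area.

72

Set the curves equal: 2*s**2 - 7*s - 19 = -3*s - 3, so 2*s**2 - 4*s - 16 = 0, which factors as 2*(s - 4)*(s + 2) = 0. The curves meet at s = -2, 4.
On [-2, 4], v = -3*s - 3 is on top; that piece has area ∫[-2,4] (-(2*s**2 - 4*s - 16)) ds = 72.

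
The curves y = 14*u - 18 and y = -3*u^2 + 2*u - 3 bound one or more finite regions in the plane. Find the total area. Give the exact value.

108

Set the curves equal: 14*u - 18 = -3*u^2 + 2*u - 3, so 3*u^2 + 12*u - 15 = 0, which factors as 3*(u - 1)*(u + 5) = 0. The curves meet at u = -5, 1.
On [-5, 1], y = -3*u^2 + 2*u - 3 is on top; that piece has area ∫[-5,1] (-(3*u^2 + 12*u - 15)) du = 108.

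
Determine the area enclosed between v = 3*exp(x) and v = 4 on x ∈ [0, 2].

The difference (3*exp(x)) - (4) = 3*exp(x) - 4 changes sign at x = log(4/3) inside [0, 2], so split the integral there.
∫[0,log(4/3)] (3*exp(x) - 4) dx = log(81/256) + 1; the area of that piece is -1 + log(256/81).
∫[log(4/3),2] (3*exp(x) - 4) dx = -12 - 4*log(3) + 8*log(2) + 3*exp(2).
Total area = (-1 + log(256/81)) + (-12 - 4*log(3) + 8*log(2) + 3*exp(2)) = -13 - 8*log(3) + 16*log(2) + 3*exp(2).

-13 - 8*log(3) + 16*log(2) + 3*exp(2)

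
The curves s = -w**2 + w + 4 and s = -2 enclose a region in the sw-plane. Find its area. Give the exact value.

Both boundary curves give s as a function of w, so integrate with respect to w. Setting them equal: -w**2 + w + 6 = 0, i.e. -(w - 3)*(w + 2) = 0, so they meet at w = -2, 3.
For w in [-2, 3], s = -w**2 + w + 4 is on the right; area = ∫[-2,3] (-w**2 + w + 6) dw = 125/6.

125/6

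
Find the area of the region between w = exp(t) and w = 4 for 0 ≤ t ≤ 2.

The difference (exp(t)) - (4) = exp(t) - 4 changes sign at t = log(4) inside [0, 2], so split the integral there.
∫[0,log(4)] (exp(t) - 4) dt = 3 - log(256); the area of that piece is -3 + log(256).
∫[log(4),2] (exp(t) - 4) dt = -12 + 8*log(2) + exp(2).
Total area = (-3 + log(256)) + (-12 + 8*log(2) + exp(2)) = -15 + exp(2) + 16*log(2).

-15 + exp(2) + 16*log(2)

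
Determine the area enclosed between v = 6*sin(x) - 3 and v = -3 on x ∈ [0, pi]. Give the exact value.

12

On [0, pi], (6*sin(x) - 3) - (-3) = 6*sin(x) is ≥ 0 throughout, so the area is a single integral of |6*sin(x)|.
∫[0,pi] (6*sin(x)) dx = 12.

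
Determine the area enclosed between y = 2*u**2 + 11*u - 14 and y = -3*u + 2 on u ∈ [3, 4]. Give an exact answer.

On [3, 4], (2*u**2 + 11*u - 14) - (-3*u + 2) = 2*u**2 + 14*u - 16 is ≥ 0 throughout, so the area is a single integral of |2*u**2 + 14*u - 16|.
∫[3,4] (2*u**2 + 14*u - 16) du = 173/3.

173/3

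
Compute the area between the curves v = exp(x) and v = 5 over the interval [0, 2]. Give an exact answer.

The difference (exp(x)) - (5) = exp(x) - 5 changes sign at x = log(5) inside [0, 2], so split the integral there.
∫[0,log(5)] (exp(x) - 5) dx = 4 - log(3125); the area of that piece is -4 + log(3125).
∫[log(5),2] (exp(x) - 5) dx = -15 + exp(2) + 5*log(5).
Total area = (-4 + log(3125)) + (-15 + exp(2) + 5*log(5)) = -19 + exp(2) + 10*log(5).

-19 + exp(2) + 10*log(5)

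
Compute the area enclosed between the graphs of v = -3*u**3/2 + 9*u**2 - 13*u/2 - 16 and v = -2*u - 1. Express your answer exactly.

Set the curves equal: -3*u**3/2 + 9*u**2 - 13*u/2 - 16 = -2*u - 1, so -3*u**3/2 + 9*u**2 - 9*u/2 - 15 = 0, which factors as -3*(u - 5)*(u - 2)*(u + 1)/2 = 0. The curves meet at u = -1, 2, 5.
On [-1, 2], v = -2*u - 1 is on top; that piece has area ∫[-1,2] (-(-3*u**3/2 + 9*u**2 - 9*u/2 - 15)) du = 243/8.
On [2, 5], v = -3*u**3/2 + 9*u**2 - 13*u/2 - 16 is on top; that piece has area ∫[2,5] (-3*u**3/2 + 9*u**2 - 9*u/2 - 15) du = 243/8.
Total enclosed area = 243/8 + 243/8 = 243/4.

243/4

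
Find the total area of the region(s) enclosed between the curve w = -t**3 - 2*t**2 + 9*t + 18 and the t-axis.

The curve meets the t-axis where -t**3 - 2*t**2 + 9*t + 18 = 0, i.e. -(t - 3)*(t + 2)*(t + 3) = 0, at t = -3, -2, 3.
On [-3, -2] the curve lies below the axis; ∫[-3,-2] (-t**3 - 2*t**2 + 9*t + 18) dt = -11/12, giving area 11/12.
On [-2, 3] the curve lies above the axis; ∫[-2,3] (-t**3 - 2*t**2 + 9*t + 18) dt = 875/12, giving area 875/12.
Total area = 11/12 + 875/12 = 443/6.

443/6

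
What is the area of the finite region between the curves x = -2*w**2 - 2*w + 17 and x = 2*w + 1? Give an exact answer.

Both boundary curves give x as a function of w, so integrate with respect to w. Setting them equal: -2*w**2 - 4*w + 16 = 0, i.e. -2*(w - 2)*(w + 4) = 0, so they meet at w = -4, 2.
For w in [-4, 2], x = -2*w**2 - 2*w + 17 is on the right; area = ∫[-4,2] (-2*w**2 - 4*w + 16) dw = 72.

72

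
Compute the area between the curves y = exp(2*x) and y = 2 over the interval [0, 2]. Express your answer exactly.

The difference (exp(2*x)) - (2) = exp(2*x) - 2 changes sign at x = log(2)/2 inside [0, 2], so split the integral there.
∫[0,log(2)/2] (exp(2*x) - 2) dx = 1/2 - log(2); the area of that piece is -1/2 + log(2).
∫[log(2)/2,2] (exp(2*x) - 2) dx = -5 + log(2) + exp(4)/2.
Total area = (-1/2 + log(2)) + (-5 + log(2) + exp(4)/2) = -11/2 + 2*log(2) + exp(4)/2.

-11/2 + 2*log(2) + exp(4)/2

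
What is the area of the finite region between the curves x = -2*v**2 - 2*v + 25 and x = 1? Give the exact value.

Both boundary curves give x as a function of v, so integrate with respect to v. Setting them equal: -2*v**2 - 2*v + 24 = 0, i.e. -2*(v - 3)*(v + 4) = 0, so they meet at v = -4, 3.
For v in [-4, 3], x = -2*v**2 - 2*v + 25 is on the right; area = ∫[-4,3] (-2*v**2 - 2*v + 24) dv = 343/3.

343/3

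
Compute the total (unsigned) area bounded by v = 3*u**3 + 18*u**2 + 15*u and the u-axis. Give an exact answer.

393/4

The curve meets the u-axis where 3*u**3 + 18*u**2 + 15*u = 0, i.e. 3*u*(u + 1)*(u + 5) = 0, at u = -5, -1, 0.
On [-5, -1] the curve lies above the axis; ∫[-5,-1] (3*u**3 + 18*u**2 + 15*u) du = 96, giving area 96.
On [-1, 0] the curve lies below the axis; ∫[-1,0] (3*u**3 + 18*u**2 + 15*u) du = -9/4, giving area 9/4.
Total area = 96 + 9/4 = 393/4.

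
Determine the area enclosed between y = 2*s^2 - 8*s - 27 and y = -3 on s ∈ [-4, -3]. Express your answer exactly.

86/3

On [-4, -3], (2*s^2 - 8*s - 27) - (-3) = 2*s^2 - 8*s - 24 is ≥ 0 throughout, so the area is a single integral of |2*s^2 - 8*s - 24|.
∫[-4,-3] (2*s^2 - 8*s - 24) ds = 86/3.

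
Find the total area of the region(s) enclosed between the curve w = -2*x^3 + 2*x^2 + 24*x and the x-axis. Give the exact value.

The curve meets the x-axis where -2*x^3 + 2*x^2 + 24*x = 0, i.e. -2*x*(x - 4)*(x + 3) = 0, at x = -3, 0, 4.
On [-3, 0] the curve lies below the axis; ∫[-3,0] (-2*x^3 + 2*x^2 + 24*x) dx = -99/2, giving area 99/2.
On [0, 4] the curve lies above the axis; ∫[0,4] (-2*x^3 + 2*x^2 + 24*x) dx = 320/3, giving area 320/3.
Total area = 99/2 + 320/3 = 937/6.

937/6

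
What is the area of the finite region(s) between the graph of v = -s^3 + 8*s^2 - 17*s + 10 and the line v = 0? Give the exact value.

The curve meets the s-axis where -s^3 + 8*s^2 - 17*s + 10 = 0, i.e. -(s - 5)*(s - 2)*(s - 1) = 0, at s = 1, 2, 5.
On [1, 2] the curve lies below the axis; ∫[1,2] (-s^3 + 8*s^2 - 17*s + 10) ds = -7/12, giving area 7/12.
On [2, 5] the curve lies above the axis; ∫[2,5] (-s^3 + 8*s^2 - 17*s + 10) ds = 45/4, giving area 45/4.
Total area = 7/12 + 45/4 = 71/6.

71/6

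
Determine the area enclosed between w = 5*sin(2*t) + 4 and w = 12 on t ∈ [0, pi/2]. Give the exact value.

On [0, pi/2], (5*sin(2*t) + 4) - (12) = 5*sin(2*t) - 8 is ≤ 0 throughout, so the area is a single integral of |5*sin(2*t) - 8|.
∫[0,pi/2] (5*sin(2*t) - 8) dt = 5 - 4*pi; the area of that piece is -5 + 4*pi.

-5 + 4*pi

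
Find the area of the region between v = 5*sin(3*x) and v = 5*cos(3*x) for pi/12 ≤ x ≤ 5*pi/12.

On [pi/12, 5*pi/12], (5*sin(3*x)) - (5*cos(3*x)) = 5*sin(3*x) - 5*cos(3*x) is ≥ 0 throughout, so the area is a single integral of |5*sin(3*x) - 5*cos(3*x)|.
∫[pi/12,5*pi/12] (5*sin(3*x) - 5*cos(3*x)) dx = 10*sqrt(2)/3.

10*sqrt(2)/3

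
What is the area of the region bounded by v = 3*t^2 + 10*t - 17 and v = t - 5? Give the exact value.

Set the curves equal: 3*t^2 + 10*t - 17 = t - 5, so 3*t^2 + 9*t - 12 = 0, which factors as 3*(t - 1)*(t + 4) = 0. The curves meet at t = -4, 1.
On [-4, 1], v = t - 5 is on top; that piece has area ∫[-4,1] (-(3*t^2 + 9*t - 12)) dt = 125/2.

125/2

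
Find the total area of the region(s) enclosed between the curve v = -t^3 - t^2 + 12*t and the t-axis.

The curve meets the t-axis where -t^3 - t^2 + 12*t = 0, i.e. -t*(t - 3)*(t + 4) = 0, at t = -4, 0, 3.
On [-4, 0] the curve lies below the axis; ∫[-4,0] (-t^3 - t^2 + 12*t) dt = -160/3, giving area 160/3.
On [0, 3] the curve lies above the axis; ∫[0,3] (-t^3 - t^2 + 12*t) dt = 99/4, giving area 99/4.
Total area = 160/3 + 99/4 = 937/12.

937/12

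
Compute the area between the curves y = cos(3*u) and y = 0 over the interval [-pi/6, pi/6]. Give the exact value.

On [-pi/6, pi/6], (cos(3*u)) - (0) = cos(3*u) is ≥ 0 throughout, so the area is a single integral of |cos(3*u)|.
∫[-pi/6,pi/6] (cos(3*u)) du = 2/3.

2/3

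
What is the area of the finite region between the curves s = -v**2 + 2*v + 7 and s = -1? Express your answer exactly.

36

Both boundary curves give s as a function of v, so integrate with respect to v. Setting them equal: -v**2 + 2*v + 8 = 0, i.e. -(v - 4)*(v + 2) = 0, so they meet at v = -2, 4.
For v in [-2, 4], s = -v**2 + 2*v + 7 is on the right; area = ∫[-2,4] (-v**2 + 2*v + 8) dv = 36.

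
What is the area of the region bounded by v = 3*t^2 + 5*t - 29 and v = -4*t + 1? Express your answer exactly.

Set the curves equal: 3*t^2 + 5*t - 29 = -4*t + 1, so 3*t^2 + 9*t - 30 = 0, which factors as 3*(t - 2)*(t + 5) = 0. The curves meet at t = -5, 2.
On [-5, 2], v = -4*t + 1 is on top; that piece has area ∫[-5,2] (-(3*t^2 + 9*t - 30)) dt = 343/2.

343/2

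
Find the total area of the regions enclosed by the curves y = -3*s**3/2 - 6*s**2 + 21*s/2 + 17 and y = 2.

937/8

Set the curves equal: -3*s**3/2 - 6*s**2 + 21*s/2 + 17 = 2, so -3*s**3/2 - 6*s**2 + 21*s/2 + 15 = 0, which factors as -3*(s - 2)*(s + 1)*(s + 5)/2 = 0. The curves meet at s = -5, -1, 2.
On [-5, -1], y = 2 is on top; that piece has area ∫[-5,-1] (-(-3*s**3/2 - 6*s**2 + 21*s/2 + 15)) ds = 80.
On [-1, 2], y = -3*s**3/2 - 6*s**2 + 21*s/2 + 17 is on top; that piece has area ∫[-1,2] (-3*s**3/2 - 6*s**2 + 21*s/2 + 15) ds = 297/8.
Total enclosed area = 80 + 297/8 = 937/8.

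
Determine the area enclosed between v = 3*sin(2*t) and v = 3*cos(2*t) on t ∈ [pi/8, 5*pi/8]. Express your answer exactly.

On [pi/8, 5*pi/8], (3*sin(2*t)) - (3*cos(2*t)) = 3*sin(2*t) - 3*cos(2*t) is ≥ 0 throughout, so the area is a single integral of |3*sin(2*t) - 3*cos(2*t)|.
∫[pi/8,5*pi/8] (3*sin(2*t) - 3*cos(2*t)) dt = 3*sqrt(2).

3*sqrt(2)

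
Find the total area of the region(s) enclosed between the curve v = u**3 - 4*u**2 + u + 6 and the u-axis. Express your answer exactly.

71/6

The curve meets the u-axis where u**3 - 4*u**2 + u + 6 = 0, i.e. (u - 3)*(u - 2)*(u + 1) = 0, at u = -1, 2, 3.
On [-1, 2] the curve lies above the axis; ∫[-1,2] (u**3 - 4*u**2 + u + 6) du = 45/4, giving area 45/4.
On [2, 3] the curve lies below the axis; ∫[2,3] (u**3 - 4*u**2 + u + 6) du = -7/12, giving area 7/12.
Total area = 45/4 + 7/12 = 71/6.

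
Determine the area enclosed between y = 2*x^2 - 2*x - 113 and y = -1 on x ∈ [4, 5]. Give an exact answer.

241/3

On [4, 5], (2*x^2 - 2*x - 113) - (-1) = 2*x^2 - 2*x - 112 is ≤ 0 throughout, so the area is a single integral of |2*x^2 - 2*x - 112|.
∫[4,5] (2*x^2 - 2*x - 112) dx = -241/3; the area of that piece is 241/3.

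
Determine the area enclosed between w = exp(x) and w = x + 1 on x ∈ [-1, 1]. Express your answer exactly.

-2 - exp(-1) + exp(1)

On [-1, 1], (exp(x)) - (x + 1) = -x + exp(x) - 1 is ≥ 0 throughout, so the area is a single integral of |-x + exp(x) - 1|.
∫[-1,1] (-x + exp(x) - 1) dx = -2 - exp(-1) + exp(1).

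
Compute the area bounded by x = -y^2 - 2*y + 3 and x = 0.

32/3

Both boundary curves give x as a function of y, so integrate with respect to y. Setting them equal: -y^2 - 2*y + 3 = 0, i.e. -(y - 1)*(y + 3) = 0, so they meet at y = -3, 1.
For y in [-3, 1], x = -y^2 - 2*y + 3 is on the right; area = ∫[-3,1] (-y^2 - 2*y + 3) dy = 32/3.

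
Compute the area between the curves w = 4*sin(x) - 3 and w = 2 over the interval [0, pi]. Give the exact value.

-8 + 5*pi

On [0, pi], (4*sin(x) - 3) - (2) = 4*sin(x) - 5 is ≤ 0 throughout, so the area is a single integral of |4*sin(x) - 5|.
∫[0,pi] (4*sin(x) - 5) dx = 8 - 5*pi; the area of that piece is -8 + 5*pi.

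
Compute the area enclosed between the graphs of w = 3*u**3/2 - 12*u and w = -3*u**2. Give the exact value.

Set the curves equal: 3*u**3/2 - 12*u = -3*u**2, so 3*u**3/2 + 3*u**2 - 12*u = 0, which factors as 3*u*(u - 2)*(u + 4)/2 = 0. The curves meet at u = -4, 0, 2.
On [-4, 0], w = 3*u**3/2 - 12*u is on top; that piece has area ∫[-4,0] (3*u**3/2 + 3*u**2 - 12*u) du = 64.
On [0, 2], w = -3*u**2 is on top; that piece has area ∫[0,2] (-(3*u**3/2 + 3*u**2 - 12*u)) du = 10.
Total enclosed area = 64 + 10 = 74.

74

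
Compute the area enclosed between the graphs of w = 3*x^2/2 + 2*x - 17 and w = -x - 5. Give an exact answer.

Set the curves equal: 3*x^2/2 + 2*x - 17 = -x - 5, so 3*x^2/2 + 3*x - 12 = 0, which factors as 3*(x - 2)*(x + 4)/2 = 0. The curves meet at x = -4, 2.
On [-4, 2], w = -x - 5 is on top; that piece has area ∫[-4,2] (-(3*x^2/2 + 3*x - 12)) dx = 54.

54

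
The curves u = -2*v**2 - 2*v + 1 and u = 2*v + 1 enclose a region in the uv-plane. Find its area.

Both boundary curves give u as a function of v, so integrate with respect to v. Setting them equal: -2*v**2 - 4*v = 0, i.e. -2*v*(v + 2) = 0, so they meet at v = -2, 0.
For v in [-2, 0], u = -2*v**2 - 2*v + 1 is on the right; area = ∫[-2,0] (-2*v**2 - 4*v) dv = 8/3.

8/3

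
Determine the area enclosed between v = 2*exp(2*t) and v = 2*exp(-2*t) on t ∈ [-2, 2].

The difference (2*exp(2*t)) - (2*exp(-2*t)) = 2*exp(2*t) - 2*exp(-2*t) changes sign at t = 0 inside [-2, 2], so split the integral there.
∫[-2,0] (2*exp(2*t) - 2*exp(-2*t)) dt = -exp(4) - exp(-4) + 2; the area of that piece is -2 + exp(-4) + exp(4).
∫[0,2] (2*exp(2*t) - 2*exp(-2*t)) dt = -2 + exp(-4) + exp(4).
Total area = (-2 + exp(-4) + exp(4)) + (-2 + exp(-4) + exp(4)) = -4 + 2*exp(-4) + 2*exp(4).

-4 + 2*exp(-4) + 2*exp(4)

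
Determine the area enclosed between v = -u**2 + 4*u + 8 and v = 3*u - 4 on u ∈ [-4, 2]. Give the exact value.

149/3

The difference (-u**2 + 4*u + 8) - (3*u - 4) = -u**2 + u + 12 changes sign at u = -3 inside [-4, 2], so split the integral there.
∫[-4,-3] (-u**2 + u + 12) du = -23/6; the area of that piece is 23/6.
∫[-3,2] (-u**2 + u + 12) du = 275/6.
Total area = 23/6 + 275/6 = 149/3.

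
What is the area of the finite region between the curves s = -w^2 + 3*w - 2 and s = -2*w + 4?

Both boundary curves give s as a function of w, so integrate with respect to w. Setting them equal: -w^2 + 5*w - 6 = 0, i.e. -(w - 3)*(w - 2) = 0, so they meet at w = 2, 3.
For w in [2, 3], s = -w^2 + 3*w - 2 is on the right; area = ∫[2,3] (-w^2 + 5*w - 6) dw = 1/6.

1/6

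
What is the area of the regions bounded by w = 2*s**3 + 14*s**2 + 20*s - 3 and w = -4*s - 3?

71/3

Set the curves equal: 2*s**3 + 14*s**2 + 20*s - 3 = -4*s - 3, so 2*s**3 + 14*s**2 + 24*s = 0, which factors as 2*s*(s + 3)*(s + 4) = 0. The curves meet at s = -4, -3, 0.
On [-4, -3], w = 2*s**3 + 14*s**2 + 20*s - 3 is on top; that piece has area ∫[-4,-3] (2*s**3 + 14*s**2 + 24*s) ds = 7/6.
On [-3, 0], w = -4*s - 3 is on top; that piece has area ∫[-3,0] (-(2*s**3 + 14*s**2 + 24*s)) ds = 45/2.
Total enclosed area = 7/6 + 45/2 = 71/3.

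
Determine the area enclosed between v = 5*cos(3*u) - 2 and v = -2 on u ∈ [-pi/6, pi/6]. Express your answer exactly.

On [-pi/6, pi/6], (5*cos(3*u) - 2) - (-2) = 5*cos(3*u) is ≥ 0 throughout, so the area is a single integral of |5*cos(3*u)|.
∫[-pi/6,pi/6] (5*cos(3*u)) du = 10/3.

10/3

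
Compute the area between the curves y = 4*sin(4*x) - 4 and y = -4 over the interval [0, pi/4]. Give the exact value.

2

On [0, pi/4], (4*sin(4*x) - 4) - (-4) = 4*sin(4*x) is ≥ 0 throughout, so the area is a single integral of |4*sin(4*x)|.
∫[0,pi/4] (4*sin(4*x)) dx = 2.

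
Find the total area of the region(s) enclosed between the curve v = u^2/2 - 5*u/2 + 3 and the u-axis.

1/12

The curve meets the u-axis where u^2/2 - 5*u/2 + 3 = 0, i.e. (u - 3)*(u - 2)/2 = 0, at u = 2, 3.
On [2, 3] the curve lies below the axis; ∫[2,3] (u^2/2 - 5*u/2 + 3) du = -1/12, giving area 1/12.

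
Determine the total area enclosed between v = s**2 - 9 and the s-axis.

36

The curve meets the s-axis where s**2 - 9 = 0, i.e. (s - 3)*(s + 3) = 0, at s = -3, 3.
On [-3, 3] the curve lies below the axis; ∫[-3,3] (s**2 - 9) ds = -36, giving area 36.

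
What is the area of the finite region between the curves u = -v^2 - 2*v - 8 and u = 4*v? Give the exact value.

Both boundary curves give u as a function of v, so integrate with respect to v. Setting them equal: -v^2 - 6*v - 8 = 0, i.e. -(v + 2)*(v + 4) = 0, so they meet at v = -4, -2.
For v in [-4, -2], u = -v^2 - 2*v - 8 is on the right; area = ∫[-4,-2] (-v^2 - 6*v - 8) dv = 4/3.

4/3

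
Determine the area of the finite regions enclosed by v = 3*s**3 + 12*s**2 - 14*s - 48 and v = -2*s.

148

Set the curves equal: 3*s**3 + 12*s**2 - 14*s - 48 = -2*s, so 3*s**3 + 12*s**2 - 12*s - 48 = 0, which factors as 3*(s - 2)*(s + 2)*(s + 4) = 0. The curves meet at s = -4, -2, 2.
On [-4, -2], v = 3*s**3 + 12*s**2 - 14*s - 48 is on top; that piece has area ∫[-4,-2] (3*s**3 + 12*s**2 - 12*s - 48) ds = 20.
On [-2, 2], v = -2*s is on top; that piece has area ∫[-2,2] (-(3*s**3 + 12*s**2 - 12*s - 48)) ds = 128.
Total enclosed area = 20 + 128 = 148.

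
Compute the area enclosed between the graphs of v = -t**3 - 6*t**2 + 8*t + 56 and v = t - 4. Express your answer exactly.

Set the curves equal: -t**3 - 6*t**2 + 8*t + 56 = t - 4, so -t**3 - 6*t**2 + 7*t + 60 = 0, which factors as -(t - 3)*(t + 4)*(t + 5) = 0. The curves meet at t = -5, -4, 3.
On [-5, -4], v = t - 4 is on top; that piece has area ∫[-5,-4] (-(-t**3 - 6*t**2 + 7*t + 60)) dt = 5/4.
On [-4, 3], v = -t**3 - 6*t**2 + 8*t + 56 is on top; that piece has area ∫[-4,3] (-t**3 - 6*t**2 + 7*t + 60) dt = 1029/4.
Total enclosed area = 5/4 + 1029/4 = 517/2.

517/2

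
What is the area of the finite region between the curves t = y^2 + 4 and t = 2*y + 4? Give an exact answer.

Both boundary curves give t as a function of y, so integrate with respect to y. Setting them equal: y^2 - 2*y = 0, i.e. y*(y - 2) = 0, so they meet at y = 0, 2.
For y in [0, 2], t = y^2 + 4 is on the left; area = ∫[0,2] (-(y^2 - 2*y)) dy = 4/3.

4/3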